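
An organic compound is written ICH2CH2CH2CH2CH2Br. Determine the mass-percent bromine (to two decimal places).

Element totals:
  C: 5
  H: 10
  Br: 1
  I: 1
Molecular formula: C5H10BrI.
Molar mass = 276.943 g/mol.
Mass from Br: 1 × 79.904 = 79.904 g/mol.
%Br = 79.904 / 276.943 × 100 = 28.85%.

28.85%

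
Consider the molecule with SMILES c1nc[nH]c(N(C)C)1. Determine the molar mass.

Atom tally by fragment:
  imidazole ring core → C:3 H:4 N:2
  (− 1 ring H displaced by substituents)
  + N(CH3)2 → N:1 C:2 H:6
Element totals:
  C: 5
  H: 9
  N: 3
Molecular formula: C5H9N3.
  M = 5(12.011) + 9(1.008) + 3(14.007)
    = 60.055 + 9.072 + 42.021 = 111.148

111.15 g/mol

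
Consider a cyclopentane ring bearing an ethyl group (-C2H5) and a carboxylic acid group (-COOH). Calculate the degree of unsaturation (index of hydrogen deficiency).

2

Atom tally by fragment:
  cyclopentane ring core → C:5 H:10
  (− 2 ring H displaced by substituents)
  + C2H5 → C:2 H:5
  + COOH → C:1 H:1 O:2
Element totals:
  C: 8
  H: 14
  O: 2
Molecular formula: C8H14O2.
DoU = (2C + 2 + N − H − X) / 2 = (2·8 + 2 + 0 − 14 − 0) / 2 = 2.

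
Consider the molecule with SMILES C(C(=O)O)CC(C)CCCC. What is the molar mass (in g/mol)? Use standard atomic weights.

158.24 g/mol

Atom tally by fragment:
  HOOCCH2 → C:2 H:3 O:2
  CH2 → C:1 H:2
  CH(CH3) → C:2 H:4
  CH2 → C:1 H:2
  CH2 → C:1 H:2
  CH2 → C:1 H:2
  CH3 → C:1 H:3
Element totals:
  C: 9
  H: 18
  O: 2
Molecular formula: C9H18O2.
  M = 9(12.011) + 18(1.008) + 2(15.999)
    = 108.099 + 18.144 + 31.998 = 158.241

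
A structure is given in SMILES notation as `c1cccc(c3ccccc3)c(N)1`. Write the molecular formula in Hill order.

C12H11N

Atom tally by fragment:
  benzene ring core → C:6 H:6
  (− 2 ring H displaced by substituents)
  + C6H5 → C:6 H:5
  + NH2 → N:1 H:2
Element totals:
  C: 12
  H: 11
  N: 1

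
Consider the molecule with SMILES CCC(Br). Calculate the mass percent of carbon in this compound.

29.30%

Atom tally by fragment:
  CH3 → C:1 H:3
  CH2 → C:1 H:2
  CH2Br → C:1 H:2 Br:1
Element totals:
  C: 3
  H: 7
  Br: 1
Molecular formula: C3H7Br.
Molar mass = 122.993 g/mol.
Mass from C: 3 × 12.011 = 36.033 g/mol.
%C = 36.033 / 122.993 × 100 = 29.30%.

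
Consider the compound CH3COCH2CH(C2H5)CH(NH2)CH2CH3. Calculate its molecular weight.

157.26 g/mol

Element totals:
  C: 9
  H: 19
  N: 1
  O: 1
Molecular formula: C9H19NO.
  M = 9(12.011) + 19(1.008) + 14.007 + 15.999
    = 108.099 + 19.152 + 14.007 + 15.999 = 157.257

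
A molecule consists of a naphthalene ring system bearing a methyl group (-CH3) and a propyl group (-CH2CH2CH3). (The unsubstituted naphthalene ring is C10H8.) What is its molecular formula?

Atom tally by fragment:
  naphthalene ring system core → C:10 H:8
  (− 2 ring H displaced by substituents)
  + CH3 → C:1 H:3
  + CH2CH2CH3 → C:3 H:7
Element totals:
  C: 14
  H: 16

C14H16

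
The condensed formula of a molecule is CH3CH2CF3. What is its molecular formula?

C3H5F3

Element totals:
  C: 3
  H: 5
  F: 3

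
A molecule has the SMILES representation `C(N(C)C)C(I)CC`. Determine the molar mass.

Atom tally by fragment:
  (CH3)2NCH2 → C:3 H:8 N:1
  CH(I) → C:1 H:1 I:1
  CH2 → C:1 H:2
  CH3 → C:1 H:3
Element totals:
  C: 6
  H: 14
  I: 1
  N: 1
Molecular formula: C6H14IN.
  M = 6(12.011) + 14(1.008) + 126.904 + 14.007
    = 72.066 + 14.112 + 126.904 + 14.007 = 227.089

227.09 g/mol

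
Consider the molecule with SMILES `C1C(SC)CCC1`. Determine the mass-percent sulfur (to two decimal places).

Atom tally by fragment:
  cyclopentane ring core → C:5 H:10
  (− 1 ring H displaced by substituents)
  + SCH3 → C:1 H:3 S:1
Element totals:
  C: 6
  H: 12
  S: 1
Molecular formula: C6H12S.
Molar mass = 116.222 g/mol.
Mass from S: 1 × 32.06 = 32.060 g/mol.
%S = 32.060 / 116.222 × 100 = 27.59%.

27.59%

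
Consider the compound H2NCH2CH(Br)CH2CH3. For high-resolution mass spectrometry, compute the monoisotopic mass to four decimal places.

Atom tally by fragment:
  H2NCH2 → C:1 H:4 N:1
  CH(Br) → C:1 H:1 Br:1
  CH2 → C:1 H:2
  CH3 → C:1 H:3
Element totals:
  C: 4
  H: 10
  Br: 1
  N: 1
Molecular formula: C4H10BrN.
  M = 4(12.0) + 10(1.007825) + 78.918338 + 14.003074
    = 48.000000 + 10.078250 + 78.918338 + 14.003074 = 150.999662

150.9997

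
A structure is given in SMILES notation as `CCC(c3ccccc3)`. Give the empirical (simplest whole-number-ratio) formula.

Atom tally by fragment:
  CH3 → C:1 H:3
  CH2 → C:1 H:2
  CH2C6H5 → C:7 H:7
Element totals:
  C: 9
  H: 12
Molecular formula: C9H12.
gcd of subscripts = 3; dividing each by 3:
  C: 9/3 = 3
  H: 12/3 = 4

C3H4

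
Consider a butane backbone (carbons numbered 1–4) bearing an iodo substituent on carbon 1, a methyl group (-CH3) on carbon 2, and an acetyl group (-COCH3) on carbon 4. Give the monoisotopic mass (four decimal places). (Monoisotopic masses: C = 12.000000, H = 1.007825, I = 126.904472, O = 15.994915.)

Atom tally by fragment:
  ICH2 → C:1 H:2 I:1
  CH(CH3) → C:2 H:4
  CH2 → C:1 H:2
  CH2COCH3 → C:3 H:5 O:1
Element totals:
  C: 7
  H: 13
  I: 1
  O: 1
Molecular formula: C7H13IO.
  M = 7(12.0) + 13(1.007825) + 126.904472 + 15.994915
    = 84.000000 + 13.101725 + 126.904472 + 15.994915 = 240.001112

240.0011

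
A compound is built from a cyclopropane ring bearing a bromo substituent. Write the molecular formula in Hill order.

Atom tally by fragment:
  cyclopropane ring core → C:3 H:6
  (− 1 ring H displaced by substituents)
  + Br → Br:1
Element totals:
  C: 3
  H: 5
  Br: 1

C3H5Br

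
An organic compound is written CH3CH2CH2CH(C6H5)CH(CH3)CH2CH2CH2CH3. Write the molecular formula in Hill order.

Atom tally by fragment:
  CH3 → C:1 H:3
  CH2 → C:1 H:2
  CH2 → C:1 H:2
  CH(C6H5) → C:7 H:6
  CH(CH3) → C:2 H:4
  CH2 → C:1 H:2
  CH2 → C:1 H:2
  CH2 → C:1 H:2
  CH3 → C:1 H:3
Element totals:
  C: 16
  H: 26

C16H26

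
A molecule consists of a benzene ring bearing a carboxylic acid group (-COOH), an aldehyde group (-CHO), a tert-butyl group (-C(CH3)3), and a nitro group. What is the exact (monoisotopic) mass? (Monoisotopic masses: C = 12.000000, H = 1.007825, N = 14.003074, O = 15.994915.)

251.0794

Atom tally by fragment:
  benzene ring core → C:6 H:6
  (− 4 ring H displaced by substituents)
  + COOH → C:1 H:1 O:2
  + CHO → C:1 H:1 O:1
  + C(CH3)3 → C:4 H:9
  + NO2 → N:1 O:2
Element totals:
  C: 12
  H: 13
  N: 1
  O: 5
Molecular formula: C12H13NO5.
  M = 12(12.0) + 13(1.007825) + 14.003074 + 5(15.994915)
    = 144.000000 + 13.101725 + 14.003074 + 79.974575 = 251.079374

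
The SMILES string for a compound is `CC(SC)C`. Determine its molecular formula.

Atom tally by fragment:
  CH3 → C:1 H:3
  CH(SCH3) → C:2 H:4 S:1
  CH3 → C:1 H:3
Element totals:
  C: 4
  H: 10
  S: 1

C4H10S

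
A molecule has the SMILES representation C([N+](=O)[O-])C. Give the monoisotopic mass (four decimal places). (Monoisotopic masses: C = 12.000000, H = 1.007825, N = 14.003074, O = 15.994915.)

Atom tally by fragment:
  O2NCH2 → C:1 H:2 N:1 O:2
  CH3 → C:1 H:3
Element totals:
  C: 2
  H: 5
  N: 1
  O: 2
Molecular formula: C2H5NO2.
  M = 2(12.0) + 5(1.007825) + 14.003074 + 2(15.994915)
    = 24.000000 + 5.039125 + 14.003074 + 31.989830 = 75.032029

75.0320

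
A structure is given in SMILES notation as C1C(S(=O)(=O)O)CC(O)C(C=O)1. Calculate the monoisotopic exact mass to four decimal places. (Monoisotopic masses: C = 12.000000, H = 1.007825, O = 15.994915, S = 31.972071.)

Atom tally by fragment:
  cyclopentane ring core → C:5 H:10
  (− 3 ring H displaced by substituents)
  + SO3H → S:1 O:3 H:1
  + OH → O:1 H:1
  + CHO → C:1 H:1 O:1
Element totals:
  C: 6
  H: 10
  O: 5
  S: 1
Molecular formula: C6H10O5S.
  M = 6(12.0) + 10(1.007825) + 5(15.994915) + 31.972071
    = 72.000000 + 10.078250 + 79.974575 + 31.972071 = 194.024896

194.0249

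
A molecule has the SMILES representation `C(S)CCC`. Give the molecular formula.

Atom tally by fragment:
  HSCH2 → C:1 H:3 S:1
  CH2 → C:1 H:2
  CH2 → C:1 H:2
  CH3 → C:1 H:3
Element totals:
  C: 4
  H: 10
  S: 1

C4H10S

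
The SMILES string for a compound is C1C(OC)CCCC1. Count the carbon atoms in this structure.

7

Atom tally by fragment:
  cyclohexane ring core → C:6 H:12
  (− 1 ring H displaced by substituents)
  + OCH3 → C:1 H:3 O:1
Element totals:
  C: 7
  H: 14
  O: 1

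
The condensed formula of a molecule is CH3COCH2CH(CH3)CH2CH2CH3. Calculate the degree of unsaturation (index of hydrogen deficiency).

Element totals:
  C: 8
  H: 16
  O: 1
Molecular formula: C8H16O.
DoU = (2C + 2 + N − H − X) / 2 = (2·8 + 2 + 0 − 16 − 0) / 2 = 1.

1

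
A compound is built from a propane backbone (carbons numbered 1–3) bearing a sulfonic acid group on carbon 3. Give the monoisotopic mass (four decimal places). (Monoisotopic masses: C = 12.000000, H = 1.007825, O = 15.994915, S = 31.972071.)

Atom tally by fragment:
  CH3 → C:1 H:3
  CH2 → C:1 H:2
  CH2SO3H → C:1 H:3 S:1 O:3
Element totals:
  C: 3
  H: 8
  O: 3
  S: 1
Molecular formula: C3H8O3S.
  M = 3(12.0) + 8(1.007825) + 3(15.994915) + 31.972071
    = 36.000000 + 8.062600 + 47.984745 + 31.972071 = 124.019416

124.0194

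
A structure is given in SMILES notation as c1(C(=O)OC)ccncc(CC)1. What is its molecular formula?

C9H11NO2

Atom tally by fragment:
  pyridine ring core → C:5 H:5 N:1
  (− 2 ring H displaced by substituents)
  + COOCH3 → C:2 H:3 O:2
  + C2H5 → C:2 H:5
Element totals:
  C: 9
  H: 11
  N: 1
  O: 2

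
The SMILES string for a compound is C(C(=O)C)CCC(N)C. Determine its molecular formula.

Atom tally by fragment:
  CH3COCH2 → C:3 H:5 O:1
  CH2 → C:1 H:2
  CH2 → C:1 H:2
  CH(NH2) → C:1 H:3 N:1
  CH3 → C:1 H:3
Element totals:
  C: 7
  H: 15
  N: 1
  O: 1

C7H15NO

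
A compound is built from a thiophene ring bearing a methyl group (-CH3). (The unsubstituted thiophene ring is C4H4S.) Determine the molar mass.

Atom tally by fragment:
  thiophene ring core → C:4 H:4 S:1
  (− 1 ring H displaced by substituents)
  + CH3 → C:1 H:3
Element totals:
  C: 5
  H: 6
  S: 1
Molecular formula: C5H6S.
  M = 5(12.011) + 6(1.008) + 32.06
    = 60.055 + 6.048 + 32.060 = 98.163

98.16 g/mol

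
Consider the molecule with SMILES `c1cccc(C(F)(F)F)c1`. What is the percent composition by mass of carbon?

57.54%

Atom tally by fragment:
  benzene ring core → C:6 H:6
  (− 1 ring H displaced by substituents)
  + CF3 → C:1 F:3
Element totals:
  C: 7
  H: 5
  F: 3
Molecular formula: C7H5F3.
Molar mass = 146.111 g/mol.
Mass from C: 7 × 12.011 = 84.077 g/mol.
%C = 84.077 / 146.111 × 100 = 57.54%.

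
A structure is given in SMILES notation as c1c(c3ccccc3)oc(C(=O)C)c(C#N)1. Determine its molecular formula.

Atom tally by fragment:
  furan ring core → C:4 H:4 O:1
  (− 3 ring H displaced by substituents)
  + C6H5 → C:6 H:5
  + COCH3 → C:2 H:3 O:1
  + CN → C:1 N:1
Element totals:
  C: 13
  H: 9
  N: 1
  O: 2

C13H9NO2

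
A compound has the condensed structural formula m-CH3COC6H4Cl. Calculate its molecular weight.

Atom tally by fragment:
  benzene ring core → C:6 H:6
  (− 2 ring H displaced by substituents)
  + COCH3 → C:2 H:3 O:1
  + Cl → Cl:1
Element totals:
  C: 8
  H: 7
  Cl: 1
  O: 1
Molecular formula: C8H7ClO.
  M = 8(12.011) + 7(1.008) + 35.45 + 15.999
    = 96.088 + 7.056 + 35.450 + 15.999 = 154.593

154.59 g/mol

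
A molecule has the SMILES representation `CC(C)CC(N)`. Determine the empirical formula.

Atom tally by fragment:
  CH3 → C:1 H:3
  CH(CH3) → C:2 H:4
  CH2 → C:1 H:2
  CH2NH2 → C:1 H:4 N:1
Element totals:
  C: 5
  H: 13
  N: 1
Molecular formula: C5H13N.
gcd of subscripts (5, 13, 1) = 1, so the empirical formula equals the molecular formula.

C5H13N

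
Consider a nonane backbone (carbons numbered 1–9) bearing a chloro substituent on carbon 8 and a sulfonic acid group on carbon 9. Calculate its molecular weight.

242.76 g/mol

Atom tally by fragment:
  CH3 → C:1 H:3
  CH2 → C:1 H:2
  CH2 → C:1 H:2
  CH2 → C:1 H:2
  CH2 → C:1 H:2
  CH2 → C:1 H:2
  CH2 → C:1 H:2
  CH(Cl) → C:1 H:1 Cl:1
  CH2SO3H → C:1 H:3 S:1 O:3
Element totals:
  C: 9
  H: 19
  Cl: 1
  O: 3
  S: 1
Molecular formula: C9H19ClO3S.
  M = 9(12.011) + 19(1.008) + 35.45 + 3(15.999) + 32.06
    = 108.099 + 19.152 + 35.450 + 47.997 + 32.060 = 242.758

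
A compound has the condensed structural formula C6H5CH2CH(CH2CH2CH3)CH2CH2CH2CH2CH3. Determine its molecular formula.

Element totals:
  C: 16
  H: 26

C16H26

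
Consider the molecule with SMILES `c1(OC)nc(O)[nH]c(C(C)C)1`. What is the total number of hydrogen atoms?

Atom tally by fragment:
  imidazole ring core → C:3 H:4 N:2
  (− 3 ring H displaced by substituents)
  + OCH3 → C:1 H:3 O:1
  + OH → O:1 H:1
  + CH(CH3)2 → C:3 H:7
Element totals:
  C: 7
  H: 12
  N: 2
  O: 2

12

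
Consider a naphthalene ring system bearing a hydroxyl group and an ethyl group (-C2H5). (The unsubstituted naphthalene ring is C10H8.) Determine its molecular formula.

C12H12O

Atom tally by fragment:
  naphthalene ring system core → C:10 H:8
  (− 2 ring H displaced by substituents)
  + OH → O:1 H:1
  + C2H5 → C:2 H:5
Element totals:
  C: 12
  H: 12
  O: 1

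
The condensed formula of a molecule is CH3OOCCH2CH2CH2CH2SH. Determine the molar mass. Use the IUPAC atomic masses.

Atom tally by fragment:
  CH3OOCCH2 → C:3 H:5 O:2
  CH2 → C:1 H:2
  CH2 → C:1 H:2
  CH2SH → C:1 H:3 S:1
Element totals:
  C: 6
  H: 12
  O: 2
  S: 1
Molecular formula: C6H12O2S.
  M = 6(12.011) + 12(1.008) + 2(15.999) + 32.06
    = 72.066 + 12.096 + 31.998 + 32.060 = 148.220

148.22 g/mol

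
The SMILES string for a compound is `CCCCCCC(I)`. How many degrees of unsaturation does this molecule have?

Atom tally by fragment:
  CH3 → C:1 H:3
  CH2 → C:1 H:2
  CH2 → C:1 H:2
  CH2 → C:1 H:2
  CH2 → C:1 H:2
  CH2 → C:1 H:2
  CH2I → C:1 H:2 I:1
Element totals:
  C: 7
  H: 15
  I: 1
Molecular formula: C7H15I.
DoU = (2C + 2 + N − H − X) / 2 = (2·7 + 2 + 0 − 15 − 1) / 2 = 0.

0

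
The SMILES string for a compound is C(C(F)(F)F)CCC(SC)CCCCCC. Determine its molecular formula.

C12H23F3S

Atom tally by fragment:
  F3CCH2 → C:2 H:2 F:3
  CH2 → C:1 H:2
  CH2 → C:1 H:2
  CH(SCH3) → C:2 H:4 S:1
  CH2 → C:1 H:2
  CH2 → C:1 H:2
  CH2 → C:1 H:2
  CH2 → C:1 H:2
  CH2 → C:1 H:2
  CH3 → C:1 H:3
Element totals:
  C: 12
  H: 23
  F: 3
  S: 1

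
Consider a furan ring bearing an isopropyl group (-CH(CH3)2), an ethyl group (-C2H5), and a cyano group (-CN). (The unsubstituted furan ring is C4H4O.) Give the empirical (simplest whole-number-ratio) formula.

Atom tally by fragment:
  furan ring core → C:4 H:4 O:1
  (− 3 ring H displaced by substituents)
  + CH(CH3)2 → C:3 H:7
  + C2H5 → C:2 H:5
  + CN → C:1 N:1
Element totals:
  C: 10
  H: 13
  N: 1
  O: 1
Molecular formula: C10H13NO.
gcd of subscripts (10, 13, 1, 1) = 1, so the empirical formula equals the molecular formula.

C10H13NO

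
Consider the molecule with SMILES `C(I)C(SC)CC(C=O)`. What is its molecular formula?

C6H11IOS

Atom tally by fragment:
  ICH2 → C:1 H:2 I:1
  CH(SCH3) → C:2 H:4 S:1
  CH2 → C:1 H:2
  CH2CHO → C:2 H:3 O:1
Element totals:
  C: 6
  H: 11
  I: 1
  O: 1
  S: 1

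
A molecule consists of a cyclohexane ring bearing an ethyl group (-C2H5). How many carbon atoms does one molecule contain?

8

Atom tally by fragment:
  cyclohexane ring core → C:6 H:12
  (− 1 ring H displaced by substituents)
  + C2H5 → C:2 H:5
Element totals:
  C: 8
  H: 16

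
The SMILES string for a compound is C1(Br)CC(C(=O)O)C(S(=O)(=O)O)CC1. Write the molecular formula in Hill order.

Atom tally by fragment:
  cyclohexane ring core → C:6 H:12
  (− 3 ring H displaced by substituents)
  + Br → Br:1
  + COOH → C:1 H:1 O:2
  + SO3H → S:1 O:3 H:1
Element totals:
  C: 7
  H: 11
  Br: 1
  O: 5
  S: 1

C7H11BrO5S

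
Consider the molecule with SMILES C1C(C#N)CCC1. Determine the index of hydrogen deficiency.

Atom tally by fragment:
  cyclopentane ring core → C:5 H:10
  (− 1 ring H displaced by substituents)
  + CN → C:1 N:1
Element totals:
  C: 6
  H: 9
  N: 1
Molecular formula: C6H9N.
DoU = (2C + 2 + N − H − X) / 2 = (2·6 + 2 + 1 − 9 − 0) / 2 = 3.

3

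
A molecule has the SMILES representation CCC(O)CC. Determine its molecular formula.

Atom tally by fragment:
  CH3 → C:1 H:3
  CH2 → C:1 H:2
  CH(OH) → C:1 H:2 O:1
  CH2 → C:1 H:2
  CH3 → C:1 H:3
Element totals:
  C: 5
  H: 12
  O: 1

C5H12O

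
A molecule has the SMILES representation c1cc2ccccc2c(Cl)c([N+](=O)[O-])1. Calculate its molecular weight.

207.61 g/mol

Atom tally by fragment:
  naphthalene ring system core → C:10 H:8
  (− 2 ring H displaced by substituents)
  + Cl → Cl:1
  + NO2 → N:1 O:2
Element totals:
  C: 10
  H: 6
  Cl: 1
  N: 1
  O: 2
Molecular formula: C10H6ClNO2.
  M = 10(12.011) + 6(1.008) + 35.45 + 14.007 + 2(15.999)
    = 120.110 + 6.048 + 35.450 + 14.007 + 31.998 = 207.613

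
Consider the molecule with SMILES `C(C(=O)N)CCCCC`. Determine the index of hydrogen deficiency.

Atom tally by fragment:
  H2NOCCH2 → C:2 H:4 O:1 N:1
  CH2 → C:1 H:2
  CH2 → C:1 H:2
  CH2 → C:1 H:2
  CH2 → C:1 H:2
  CH3 → C:1 H:3
Element totals:
  C: 7
  H: 15
  N: 1
  O: 1
Molecular formula: C7H15NO.
DoU = (2C + 2 + N − H − X) / 2 = (2·7 + 2 + 1 − 15 − 0) / 2 = 1.

1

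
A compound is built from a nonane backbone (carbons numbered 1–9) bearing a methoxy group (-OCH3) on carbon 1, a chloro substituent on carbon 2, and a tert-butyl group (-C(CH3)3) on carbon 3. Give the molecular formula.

Atom tally by fragment:
  CH3OCH2 → C:2 H:5 O:1
  CH(Cl) → C:1 H:1 Cl:1
  CH(C(CH3)3) → C:5 H:10
  CH2 → C:1 H:2
  CH2 → C:1 H:2
  CH2 → C:1 H:2
  CH2 → C:1 H:2
  CH2 → C:1 H:2
  CH3 → C:1 H:3
Element totals:
  C: 14
  H: 29
  Cl: 1
  O: 1

C14H29ClO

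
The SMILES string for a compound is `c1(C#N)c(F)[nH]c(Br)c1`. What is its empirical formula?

Atom tally by fragment:
  pyrrole ring core → C:4 H:5 N:1
  (− 3 ring H displaced by substituents)
  + CN → C:1 N:1
  + F → F:1
  + Br → Br:1
Element totals:
  C: 5
  H: 2
  Br: 1
  F: 1
  N: 2
Molecular formula: C5H2BrFN2.
gcd of subscripts (1, 5, 1, 2, 2) = 1, so the empirical formula equals the molecular formula.

C5H2BrFN2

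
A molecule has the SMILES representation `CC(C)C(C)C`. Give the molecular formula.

Atom tally by fragment:
  CH3 → C:1 H:3
  CH(CH3) → C:2 H:4
  CH(CH3) → C:2 H:4
  CH3 → C:1 H:3
Element totals:
  C: 6
  H: 14

C6H14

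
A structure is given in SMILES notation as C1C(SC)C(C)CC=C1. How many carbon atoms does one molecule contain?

8

Atom tally by fragment:
  cyclohexene ring core → C:6 H:10
  (− 2 ring H displaced by substituents)
  + SCH3 → C:1 H:3 S:1
  + CH3 → C:1 H:3
Element totals:
  C: 8
  H: 14
  S: 1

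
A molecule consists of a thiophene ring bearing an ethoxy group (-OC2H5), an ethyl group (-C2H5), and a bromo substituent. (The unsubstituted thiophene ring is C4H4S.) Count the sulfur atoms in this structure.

1

Atom tally by fragment:
  thiophene ring core → C:4 H:4 S:1
  (− 3 ring H displaced by substituents)
  + OC2H5 → C:2 H:5 O:1
  + C2H5 → C:2 H:5
  + Br → Br:1
Element totals:
  C: 8
  H: 11
  Br: 1
  O: 1
  S: 1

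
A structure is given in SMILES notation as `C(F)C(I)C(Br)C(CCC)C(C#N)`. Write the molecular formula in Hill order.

C9H14BrFIN

Atom tally by fragment:
  FCH2 → C:1 H:2 F:1
  CH(I) → C:1 H:1 I:1
  CH(Br) → C:1 H:1 Br:1
  CH(CH2CH2CH3) → C:4 H:8
  CH2CN → C:2 H:2 N:1
Element totals:
  C: 9
  H: 14
  Br: 1
  F: 1
  I: 1
  N: 1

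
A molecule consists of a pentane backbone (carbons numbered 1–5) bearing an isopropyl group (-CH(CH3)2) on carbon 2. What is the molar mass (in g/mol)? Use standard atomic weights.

114.23 g/mol

Atom tally by fragment:
  CH3 → C:1 H:3
  CH(CH(CH3)2) → C:4 H:8
  CH2 → C:1 H:2
  CH2 → C:1 H:2
  CH3 → C:1 H:3
Element totals:
  C: 8
  H: 18
Molecular formula: C8H18.
  M = 8(12.011) + 18(1.008)
    = 96.088 + 18.144 = 114.232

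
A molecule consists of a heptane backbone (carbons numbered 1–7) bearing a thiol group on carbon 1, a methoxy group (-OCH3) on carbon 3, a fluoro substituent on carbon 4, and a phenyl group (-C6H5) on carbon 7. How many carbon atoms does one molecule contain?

Atom tally by fragment:
  HSCH2 → C:1 H:3 S:1
  CH2 → C:1 H:2
  CH(OCH3) → C:2 H:4 O:1
  CH(F) → C:1 H:1 F:1
  CH2 → C:1 H:2
  CH2 → C:1 H:2
  CH2C6H5 → C:7 H:7
Element totals:
  C: 14
  H: 21
  F: 1
  O: 1
  S: 1

14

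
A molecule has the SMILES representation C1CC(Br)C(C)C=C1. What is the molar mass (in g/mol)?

175.07 g/mol

Atom tally by fragment:
  cyclohexene ring core → C:6 H:10
  (− 2 ring H displaced by substituents)
  + Br → Br:1
  + CH3 → C:1 H:3
Element totals:
  C: 7
  H: 11
  Br: 1
Molecular formula: C7H11Br.
  M = 7(12.011) + 11(1.008) + 79.904
    = 84.077 + 11.088 + 79.904 = 175.069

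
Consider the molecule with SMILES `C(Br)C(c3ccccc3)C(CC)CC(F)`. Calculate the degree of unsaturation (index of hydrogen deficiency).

4

Atom tally by fragment:
  BrCH2 → C:1 H:2 Br:1
  CH(C6H5) → C:7 H:6
  CH(C2H5) → C:3 H:6
  CH2 → C:1 H:2
  CH2F → C:1 H:2 F:1
Element totals:
  C: 13
  H: 18
  Br: 1
  F: 1
Molecular formula: C13H18BrF.
DoU = (2C + 2 + N − H − X) / 2 = (2·13 + 2 + 0 − 18 − 2) / 2 = 4.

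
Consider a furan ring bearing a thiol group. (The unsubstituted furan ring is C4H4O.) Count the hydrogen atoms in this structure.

Atom tally by fragment:
  furan ring core → C:4 H:4 O:1
  (− 1 ring H displaced by substituents)
  + SH → S:1 H:1
Element totals:
  C: 4
  H: 4
  O: 1
  S: 1

4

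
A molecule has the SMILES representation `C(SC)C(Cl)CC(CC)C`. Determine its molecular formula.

Atom tally by fragment:
  CH3SCH2 → C:2 H:5 S:1
  CH(Cl) → C:1 H:1 Cl:1
  CH2 → C:1 H:2
  CH(C2H5) → C:3 H:6
  CH3 → C:1 H:3
Element totals:
  C: 8
  H: 17
  Cl: 1
  S: 1

C8H17ClS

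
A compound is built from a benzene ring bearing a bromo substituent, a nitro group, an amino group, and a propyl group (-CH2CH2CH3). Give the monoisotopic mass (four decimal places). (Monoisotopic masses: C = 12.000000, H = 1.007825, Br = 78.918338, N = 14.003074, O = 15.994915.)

258.0004

Atom tally by fragment:
  benzene ring core → C:6 H:6
  (− 4 ring H displaced by substituents)
  + Br → Br:1
  + NO2 → N:1 O:2
  + NH2 → N:1 H:2
  + CH2CH2CH3 → C:3 H:7
Element totals:
  C: 9
  H: 11
  Br: 1
  N: 2
  O: 2
Molecular formula: C9H11BrN2O2.
  M = 9(12.0) + 11(1.007825) + 78.918338 + 2(14.003074) + 2(15.994915)
    = 108.000000 + 11.086075 + 78.918338 + 28.006148 + 31.989830 = 258.000391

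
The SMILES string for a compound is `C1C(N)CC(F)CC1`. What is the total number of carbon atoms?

Atom tally by fragment:
  cyclohexane ring core → C:6 H:12
  (− 2 ring H displaced by substituents)
  + NH2 → N:1 H:2
  + F → F:1
Element totals:
  C: 6
  H: 12
  F: 1
  N: 1

6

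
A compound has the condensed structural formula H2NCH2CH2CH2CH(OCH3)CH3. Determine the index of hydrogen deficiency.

0

Atom tally by fragment:
  H2NCH2 → C:1 H:4 N:1
  CH2 → C:1 H:2
  CH2 → C:1 H:2
  CH(OCH3) → C:2 H:4 O:1
  CH3 → C:1 H:3
Element totals:
  C: 6
  H: 15
  N: 1
  O: 1
Molecular formula: C6H15NO.
DoU = (2C + 2 + N − H − X) / 2 = (2·6 + 2 + 1 − 15 − 0) / 2 = 0.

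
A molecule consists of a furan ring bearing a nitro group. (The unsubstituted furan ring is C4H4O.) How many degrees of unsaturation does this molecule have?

4

Atom tally by fragment:
  furan ring core → C:4 H:4 O:1
  (− 1 ring H displaced by substituents)
  + NO2 → N:1 O:2
Element totals:
  C: 4
  H: 3
  N: 1
  O: 3
Molecular formula: C4H3NO3.
DoU = (2C + 2 + N − H − X) / 2 = (2·4 + 2 + 1 − 3 − 0) / 2 = 4.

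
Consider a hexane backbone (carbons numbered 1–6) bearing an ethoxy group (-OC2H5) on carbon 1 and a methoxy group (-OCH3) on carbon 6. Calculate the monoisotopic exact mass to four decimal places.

Atom tally by fragment:
  C2H5OCH2 → C:3 H:7 O:1
  CH2 → C:1 H:2
  CH2 → C:1 H:2
  CH2 → C:1 H:2
  CH2 → C:1 H:2
  CH2OCH3 → C:2 H:5 O:1
Element totals:
  C: 9
  H: 20
  O: 2
Molecular formula: C9H20O2.
  M = 9(12.0) + 20(1.007825) + 2(15.994915)
    = 108.000000 + 20.156500 + 31.989830 = 160.146330

160.1463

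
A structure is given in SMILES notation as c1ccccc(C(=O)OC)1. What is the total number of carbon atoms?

8

Atom tally by fragment:
  benzene ring core → C:6 H:6
  (− 1 ring H displaced by substituents)
  + COOCH3 → C:2 H:3 O:2
Element totals:
  C: 8
  H: 8
  O: 2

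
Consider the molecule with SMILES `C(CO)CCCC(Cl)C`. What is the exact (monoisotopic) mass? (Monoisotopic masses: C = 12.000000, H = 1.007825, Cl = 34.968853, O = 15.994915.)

Atom tally by fragment:
  HOCH2CH2 → C:2 H:5 O:1
  CH2 → C:1 H:2
  CH2 → C:1 H:2
  CH2 → C:1 H:2
  CH(Cl) → C:1 H:1 Cl:1
  CH3 → C:1 H:3
Element totals:
  C: 7
  H: 15
  Cl: 1
  O: 1
Molecular formula: C7H15ClO.
  M = 7(12.0) + 15(1.007825) + 34.968853 + 15.994915
    = 84.000000 + 15.117375 + 34.968853 + 15.994915 = 150.081143

150.0811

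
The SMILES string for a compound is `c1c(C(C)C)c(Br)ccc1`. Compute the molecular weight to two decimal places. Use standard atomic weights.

Atom tally by fragment:
  benzene ring core → C:6 H:6
  (− 2 ring H displaced by substituents)
  + CH(CH3)2 → C:3 H:7
  + Br → Br:1
Element totals:
  C: 9
  H: 11
  Br: 1
Molecular formula: C9H11Br.
  M = 9(12.011) + 11(1.008) + 79.904
    = 108.099 + 11.088 + 79.904 = 199.091

199.09 g/mol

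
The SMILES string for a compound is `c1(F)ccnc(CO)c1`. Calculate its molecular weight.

Atom tally by fragment:
  pyridine ring core → C:5 H:5 N:1
  (− 2 ring H displaced by substituents)
  + F → F:1
  + CH2OH → C:1 H:3 O:1
Element totals:
  C: 6
  H: 6
  F: 1
  N: 1
  O: 1
Molecular formula: C6H6FNO.
  M = 6(12.011) + 6(1.008) + 18.998 + 14.007 + 15.999
    = 72.066 + 6.048 + 18.998 + 14.007 + 15.999 = 127.118

127.12 g/mol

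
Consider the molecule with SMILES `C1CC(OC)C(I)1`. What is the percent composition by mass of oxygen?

7.55%

Atom tally by fragment:
  cyclobutane ring core → C:4 H:8
  (− 2 ring H displaced by substituents)
  + OCH3 → C:1 H:3 O:1
  + I → I:1
Element totals:
  C: 5
  H: 9
  I: 1
  O: 1
Molecular formula: C5H9IO.
Molar mass = 212.030 g/mol.
Mass from O: 1 × 15.999 = 15.999 g/mol.
%O = 15.999 / 212.030 × 100 = 7.55%.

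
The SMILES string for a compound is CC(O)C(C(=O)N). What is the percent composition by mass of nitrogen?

13.58%

Atom tally by fragment:
  CH3 → C:1 H:3
  CH(OH) → C:1 H:2 O:1
  CH2CONH2 → C:2 H:4 O:1 N:1
Element totals:
  C: 4
  H: 9
  N: 1
  O: 2
Molecular formula: C4H9NO2.
Molar mass = 103.121 g/mol.
Mass from N: 1 × 14.007 = 14.007 g/mol.
%N = 14.007 / 103.121 × 100 = 13.58%.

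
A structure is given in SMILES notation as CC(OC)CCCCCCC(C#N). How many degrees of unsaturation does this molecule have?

2

Atom tally by fragment:
  CH3 → C:1 H:3
  CH(OCH3) → C:2 H:4 O:1
  CH2 → C:1 H:2
  CH2 → C:1 H:2
  CH2 → C:1 H:2
  CH2 → C:1 H:2
  CH2 → C:1 H:2
  CH2 → C:1 H:2
  CH2CN → C:2 H:2 N:1
Element totals:
  C: 11
  H: 21
  N: 1
  O: 1
Molecular formula: C11H21NO.
DoU = (2C + 2 + N − H − X) / 2 = (2·11 + 2 + 1 − 21 − 0) / 2 = 2.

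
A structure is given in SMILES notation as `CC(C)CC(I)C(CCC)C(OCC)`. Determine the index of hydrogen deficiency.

Atom tally by fragment:
  CH3 → C:1 H:3
  CH(CH3) → C:2 H:4
  CH2 → C:1 H:2
  CH(I) → C:1 H:1 I:1
  CH(CH2CH2CH3) → C:4 H:8
  CH2OC2H5 → C:3 H:7 O:1
Element totals:
  C: 12
  H: 25
  I: 1
  O: 1
Molecular formula: C12H25IO.
DoU = (2C + 2 + N − H − X) / 2 = (2·12 + 2 + 0 − 25 − 1) / 2 = 0.

0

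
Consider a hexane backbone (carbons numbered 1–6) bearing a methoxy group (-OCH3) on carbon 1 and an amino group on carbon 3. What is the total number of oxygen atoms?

1

Atom tally by fragment:
  CH3OCH2 → C:2 H:5 O:1
  CH2 → C:1 H:2
  CH(NH2) → C:1 H:3 N:1
  CH2 → C:1 H:2
  CH2 → C:1 H:2
  CH3 → C:1 H:3
Element totals:
  C: 7
  H: 17
  N: 1
  O: 1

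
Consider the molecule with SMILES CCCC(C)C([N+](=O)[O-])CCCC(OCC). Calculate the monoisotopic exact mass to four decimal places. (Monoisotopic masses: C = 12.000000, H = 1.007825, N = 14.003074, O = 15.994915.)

Atom tally by fragment:
  CH3 → C:1 H:3
  CH2 → C:1 H:2
  CH2 → C:1 H:2
  CH(CH3) → C:2 H:4
  CH(NO2) → C:1 H:1 N:1 O:2
  CH2 → C:1 H:2
  CH2 → C:1 H:2
  CH2 → C:1 H:2
  CH2OC2H5 → C:3 H:7 O:1
Element totals:
  C: 12
  H: 25
  N: 1
  O: 3
Molecular formula: C12H25NO3.
  M = 12(12.0) + 25(1.007825) + 14.003074 + 3(15.994915)
    = 144.000000 + 25.195625 + 14.003074 + 47.984745 = 231.183444

231.1834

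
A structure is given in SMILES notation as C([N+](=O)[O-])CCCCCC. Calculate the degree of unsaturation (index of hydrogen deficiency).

Atom tally by fragment:
  O2NCH2 → C:1 H:2 N:1 O:2
  CH2 → C:1 H:2
  CH2 → C:1 H:2
  CH2 → C:1 H:2
  CH2 → C:1 H:2
  CH2 → C:1 H:2
  CH3 → C:1 H:3
Element totals:
  C: 7
  H: 15
  N: 1
  O: 2
Molecular formula: C7H15NO2.
DoU = (2C + 2 + N − H − X) / 2 = (2·7 + 2 + 1 − 15 − 0) / 2 = 1.

1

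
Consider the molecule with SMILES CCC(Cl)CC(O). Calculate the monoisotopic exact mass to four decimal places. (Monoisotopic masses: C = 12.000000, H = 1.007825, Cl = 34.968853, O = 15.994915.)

122.0498

Atom tally by fragment:
  CH3 → C:1 H:3
  CH2 → C:1 H:2
  CH(Cl) → C:1 H:1 Cl:1
  CH2 → C:1 H:2
  CH2OH → C:1 H:3 O:1
Element totals:
  C: 5
  H: 11
  Cl: 1
  O: 1
Molecular formula: C5H11ClO.
  M = 5(12.0) + 11(1.007825) + 34.968853 + 15.994915
    = 60.000000 + 11.086075 + 34.968853 + 15.994915 = 122.049843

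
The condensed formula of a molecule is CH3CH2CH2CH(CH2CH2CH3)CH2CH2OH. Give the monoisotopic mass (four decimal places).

144.1514

Element totals:
  C: 9
  H: 20
  O: 1
Molecular formula: C9H20O.
  M = 9(12.0) + 20(1.007825) + 15.994915
    = 108.000000 + 20.156500 + 15.994915 = 144.151415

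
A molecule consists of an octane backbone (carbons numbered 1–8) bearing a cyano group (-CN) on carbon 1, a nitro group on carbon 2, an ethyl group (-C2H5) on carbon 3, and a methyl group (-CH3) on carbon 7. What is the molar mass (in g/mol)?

Atom tally by fragment:
  NCCH2 → C:2 H:2 N:1
  CH(NO2) → C:1 H:1 N:1 O:2
  CH(C2H5) → C:3 H:6
  CH2 → C:1 H:2
  CH2 → C:1 H:2
  CH2 → C:1 H:2
  CH(CH3) → C:2 H:4
  CH3 → C:1 H:3
Element totals:
  C: 12
  H: 22
  N: 2
  O: 2
Molecular formula: C12H22N2O2.
  M = 12(12.011) + 22(1.008) + 2(14.007) + 2(15.999)
    = 144.132 + 22.176 + 28.014 + 31.998 = 226.320

226.32 g/mol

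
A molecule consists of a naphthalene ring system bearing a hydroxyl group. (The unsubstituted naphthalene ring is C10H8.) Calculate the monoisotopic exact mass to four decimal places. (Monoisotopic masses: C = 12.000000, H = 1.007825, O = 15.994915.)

144.0575

Atom tally by fragment:
  naphthalene ring system core → C:10 H:8
  (− 1 ring H displaced by substituents)
  + OH → O:1 H:1
Element totals:
  C: 10
  H: 8
  O: 1
Molecular formula: C10H8O.
  M = 10(12.0) + 8(1.007825) + 15.994915
    = 120.000000 + 8.062600 + 15.994915 = 144.057515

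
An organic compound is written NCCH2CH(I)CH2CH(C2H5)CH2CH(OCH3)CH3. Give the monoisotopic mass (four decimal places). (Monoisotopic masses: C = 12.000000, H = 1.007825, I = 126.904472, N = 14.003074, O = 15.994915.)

Atom tally by fragment:
  NCCH2 → C:2 H:2 N:1
  CH(I) → C:1 H:1 I:1
  CH2 → C:1 H:2
  CH(C2H5) → C:3 H:6
  CH2 → C:1 H:2
  CH(OCH3) → C:2 H:4 O:1
  CH3 → C:1 H:3
Element totals:
  C: 11
  H: 20
  I: 1
  N: 1
  O: 1
Molecular formula: C11H20INO.
  M = 11(12.0) + 20(1.007825) + 126.904472 + 14.003074 + 15.994915
    = 132.000000 + 20.156500 + 126.904472 + 14.003074 + 15.994915 = 309.058961

309.0590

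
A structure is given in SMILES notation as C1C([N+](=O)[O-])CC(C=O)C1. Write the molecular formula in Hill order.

Atom tally by fragment:
  cyclopentane ring core → C:5 H:10
  (− 2 ring H displaced by substituents)
  + NO2 → N:1 O:2
  + CHO → C:1 H:1 O:1
Element totals:
  C: 6
  H: 9
  N: 1
  O: 3

C6H9NO3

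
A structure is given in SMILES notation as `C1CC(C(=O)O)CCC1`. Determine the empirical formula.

Atom tally by fragment:
  cyclohexane ring core → C:6 H:12
  (− 1 ring H displaced by substituents)
  + COOH → C:1 H:1 O:2
Element totals:
  C: 7
  H: 12
  O: 2
Molecular formula: C7H12O2.
gcd of subscripts (7, 12, 2) = 1, so the empirical formula equals the molecular formula.

C7H12O2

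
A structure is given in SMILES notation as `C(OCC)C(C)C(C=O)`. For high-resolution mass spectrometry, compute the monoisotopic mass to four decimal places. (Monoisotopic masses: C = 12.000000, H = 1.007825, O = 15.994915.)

Atom tally by fragment:
  C2H5OCH2 → C:3 H:7 O:1
  CH(CH3) → C:2 H:4
  CH2CHO → C:2 H:3 O:1
Element totals:
  C: 7
  H: 14
  O: 2
Molecular formula: C7H14O2.
  M = 7(12.0) + 14(1.007825) + 2(15.994915)
    = 84.000000 + 14.109550 + 31.989830 = 130.099380

130.0994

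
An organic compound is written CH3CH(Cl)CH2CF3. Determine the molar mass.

146.54 g/mol

Element totals:
  C: 4
  H: 6
  Cl: 1
  F: 3
Molecular formula: C4H6ClF3.
  M = 4(12.011) + 6(1.008) + 35.45 + 3(18.998)
    = 48.044 + 6.048 + 35.450 + 56.994 = 146.536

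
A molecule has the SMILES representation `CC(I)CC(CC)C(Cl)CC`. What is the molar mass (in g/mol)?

Atom tally by fragment:
  CH3 → C:1 H:3
  CH(I) → C:1 H:1 I:1
  CH2 → C:1 H:2
  CH(C2H5) → C:3 H:6
  CH(Cl) → C:1 H:1 Cl:1
  CH2 → C:1 H:2
  CH3 → C:1 H:3
Element totals:
  C: 9
  H: 18
  Cl: 1
  I: 1
Molecular formula: C9H18ClI.
  M = 9(12.011) + 18(1.008) + 35.45 + 126.904
    = 108.099 + 18.144 + 35.450 + 126.904 = 288.597

288.60 g/mol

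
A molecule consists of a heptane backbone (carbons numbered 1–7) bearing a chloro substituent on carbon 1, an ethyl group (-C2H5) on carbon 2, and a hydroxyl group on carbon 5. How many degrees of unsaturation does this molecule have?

0

Atom tally by fragment:
  ClCH2 → C:1 H:2 Cl:1
  CH(C2H5) → C:3 H:6
  CH2 → C:1 H:2
  CH2 → C:1 H:2
  CH(OH) → C:1 H:2 O:1
  CH2 → C:1 H:2
  CH3 → C:1 H:3
Element totals:
  C: 9
  H: 19
  Cl: 1
  O: 1
Molecular formula: C9H19ClO.
DoU = (2C + 2 + N − H − X) / 2 = (2·9 + 2 + 0 − 19 − 1) / 2 = 0.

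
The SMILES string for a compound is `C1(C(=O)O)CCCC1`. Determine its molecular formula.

Atom tally by fragment:
  cyclopentane ring core → C:5 H:10
  (− 1 ring H displaced by substituents)
  + COOH → C:1 H:1 O:2
Element totals:
  C: 6
  H: 10
  O: 2

C6H10O2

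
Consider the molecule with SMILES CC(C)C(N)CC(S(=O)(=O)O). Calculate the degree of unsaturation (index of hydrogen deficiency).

Atom tally by fragment:
  CH3 → C:1 H:3
  CH(CH3) → C:2 H:4
  CH(NH2) → C:1 H:3 N:1
  CH2 → C:1 H:2
  CH2SO3H → C:1 H:3 S:1 O:3
Element totals:
  C: 6
  H: 15
  N: 1
  O: 3
  S: 1
Molecular formula: C6H15NO3S.
DoU = (2C + 2 + N − H − X) / 2 = (2·6 + 2 + 1 − 15 − 0) / 2 = 0.

0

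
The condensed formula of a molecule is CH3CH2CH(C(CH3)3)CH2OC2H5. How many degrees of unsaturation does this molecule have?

0

Atom tally by fragment:
  CH3 → C:1 H:3
  CH2 → C:1 H:2
  CH(C(CH3)3) → C:5 H:10
  CH2OC2H5 → C:3 H:7 O:1
Element totals:
  C: 10
  H: 22
  O: 1
Molecular formula: C10H22O.
DoU = (2C + 2 + N − H − X) / 2 = (2·10 + 2 + 0 − 22 − 0) / 2 = 0.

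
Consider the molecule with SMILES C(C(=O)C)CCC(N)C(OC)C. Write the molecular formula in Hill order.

C9H19NO2

Atom tally by fragment:
  CH3COCH2 → C:3 H:5 O:1
  CH2 → C:1 H:2
  CH2 → C:1 H:2
  CH(NH2) → C:1 H:3 N:1
  CH(OCH3) → C:2 H:4 O:1
  CH3 → C:1 H:3
Element totals:
  C: 9
  H: 19
  N: 1
  O: 2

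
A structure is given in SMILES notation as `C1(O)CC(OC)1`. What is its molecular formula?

C4H8O2

Atom tally by fragment:
  cyclopropane ring core → C:3 H:6
  (− 2 ring H displaced by substituents)
  + OH → O:1 H:1
  + OCH3 → C:1 H:3 O:1
Element totals:
  C: 4
  H: 8
  O: 2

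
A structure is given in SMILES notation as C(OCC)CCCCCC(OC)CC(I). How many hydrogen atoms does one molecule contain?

25

Atom tally by fragment:
  C2H5OCH2 → C:3 H:7 O:1
  CH2 → C:1 H:2
  CH2 → C:1 H:2
  CH2 → C:1 H:2
  CH2 → C:1 H:2
  CH2 → C:1 H:2
  CH(OCH3) → C:2 H:4 O:1
  CH2 → C:1 H:2
  CH2I → C:1 H:2 I:1
Element totals:
  C: 12
  H: 25
  I: 1
  O: 2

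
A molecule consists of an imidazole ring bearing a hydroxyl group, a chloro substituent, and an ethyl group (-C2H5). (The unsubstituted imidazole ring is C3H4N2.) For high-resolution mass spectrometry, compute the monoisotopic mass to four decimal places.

146.0247

Atom tally by fragment:
  imidazole ring core → C:3 H:4 N:2
  (− 3 ring H displaced by substituents)
  + OH → O:1 H:1
  + Cl → Cl:1
  + C2H5 → C:2 H:5
Element totals:
  C: 5
  H: 7
  Cl: 1
  N: 2
  O: 1
Molecular formula: C5H7ClN2O.
  M = 5(12.0) + 7(1.007825) + 34.968853 + 2(14.003074) + 15.994915
    = 60.000000 + 7.054775 + 34.968853 + 28.006148 + 15.994915 = 146.024691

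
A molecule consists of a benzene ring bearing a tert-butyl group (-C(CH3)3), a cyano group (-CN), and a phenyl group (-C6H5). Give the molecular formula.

C17H17N

Atom tally by fragment:
  benzene ring core → C:6 H:6
  (− 3 ring H displaced by substituents)
  + C(CH3)3 → C:4 H:9
  + CN → C:1 N:1
  + C6H5 → C:6 H:5
Element totals:
  C: 17
  H: 17
  N: 1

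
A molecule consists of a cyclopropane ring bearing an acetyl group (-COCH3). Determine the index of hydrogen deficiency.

2

Atom tally by fragment:
  cyclopropane ring core → C:3 H:6
  (− 1 ring H displaced by substituents)
  + COCH3 → C:2 H:3 O:1
Element totals:
  C: 5
  H: 8
  O: 1
Molecular formula: C5H8O.
DoU = (2C + 2 + N − H − X) / 2 = (2·5 + 2 + 0 − 8 − 0) / 2 = 2.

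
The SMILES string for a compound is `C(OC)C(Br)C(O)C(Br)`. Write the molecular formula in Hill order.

C5H10Br2O2

Atom tally by fragment:
  CH3OCH2 → C:2 H:5 O:1
  CH(Br) → C:1 H:1 Br:1
  CH(OH) → C:1 H:2 O:1
  CH2Br → C:1 H:2 Br:1
Element totals:
  C: 5
  H: 10
  Br: 2
  O: 2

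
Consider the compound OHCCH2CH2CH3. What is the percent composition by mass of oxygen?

22.19%

Element totals:
  C: 4
  H: 8
  O: 1
Molecular formula: C4H8O.
Molar mass = 72.107 g/mol.
Mass from O: 1 × 15.999 = 15.999 g/mol.
%O = 15.999 / 72.107 × 100 = 22.19%.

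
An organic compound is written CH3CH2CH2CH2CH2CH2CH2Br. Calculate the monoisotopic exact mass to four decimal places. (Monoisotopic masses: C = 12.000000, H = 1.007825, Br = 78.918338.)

178.0357

Element totals:
  C: 7
  H: 15
  Br: 1
Molecular formula: C7H15Br.
  M = 7(12.0) + 15(1.007825) + 78.918338
    = 84.000000 + 15.117375 + 78.918338 = 178.035713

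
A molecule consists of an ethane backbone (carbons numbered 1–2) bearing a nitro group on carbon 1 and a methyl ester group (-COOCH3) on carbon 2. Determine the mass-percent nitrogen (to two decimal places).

10.52%

Atom tally by fragment:
  O2NCH2 → C:1 H:2 N:1 O:2
  CH2COOCH3 → C:3 H:5 O:2
Element totals:
  C: 4
  H: 7
  N: 1
  O: 4
Molecular formula: C4H7NO4.
Molar mass = 133.103 g/mol.
Mass from N: 1 × 14.007 = 14.007 g/mol.
%N = 14.007 / 133.103 × 100 = 10.52%.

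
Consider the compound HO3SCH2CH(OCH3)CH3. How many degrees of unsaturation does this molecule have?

Element totals:
  C: 4
  H: 10
  O: 4
  S: 1
Molecular formula: C4H10O4S.
DoU = (2C + 2 + N − H − X) / 2 = (2·4 + 2 + 0 − 10 − 0) / 2 = 0.

0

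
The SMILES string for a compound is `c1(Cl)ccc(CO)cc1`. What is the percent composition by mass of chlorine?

Atom tally by fragment:
  benzene ring core → C:6 H:6
  (− 2 ring H displaced by substituents)
  + Cl → Cl:1
  + CH2OH → C:1 H:3 O:1
Element totals:
  C: 7
  H: 7
  Cl: 1
  O: 1
Molecular formula: C7H7ClO.
Molar mass = 142.582 g/mol.
Mass from Cl: 1 × 35.45 = 35.450 g/mol.
%Cl = 35.450 / 142.582 × 100 = 24.86%.

24.86%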